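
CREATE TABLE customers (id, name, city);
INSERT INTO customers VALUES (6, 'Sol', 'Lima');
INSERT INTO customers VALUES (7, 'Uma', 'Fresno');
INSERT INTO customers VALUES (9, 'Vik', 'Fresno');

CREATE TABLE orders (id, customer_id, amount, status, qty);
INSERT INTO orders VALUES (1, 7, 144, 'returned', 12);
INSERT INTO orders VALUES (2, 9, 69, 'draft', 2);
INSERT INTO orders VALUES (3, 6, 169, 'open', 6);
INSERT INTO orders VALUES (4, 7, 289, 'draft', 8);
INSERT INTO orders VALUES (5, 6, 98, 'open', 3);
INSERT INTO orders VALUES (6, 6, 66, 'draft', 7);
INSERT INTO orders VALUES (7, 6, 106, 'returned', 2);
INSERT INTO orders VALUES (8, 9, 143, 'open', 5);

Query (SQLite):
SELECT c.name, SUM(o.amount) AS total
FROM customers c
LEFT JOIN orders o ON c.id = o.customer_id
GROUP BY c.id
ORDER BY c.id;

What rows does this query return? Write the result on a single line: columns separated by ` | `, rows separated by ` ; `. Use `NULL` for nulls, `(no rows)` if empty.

LEFT JOIN keeps every customers row; unmatched ones get NULL for orders columns.
Group by customers.id and compute SUM(o.amount). SUM over an all-NULL group is NULL.
  6: ids {3, 5, 6, 7} → SUM(o.amount)=439
  7: ids {1, 4} → SUM(o.amount)=433
  9: ids {2, 8} → SUM(o.amount)=212

Sol | 439 ; Uma | 433 ; Vik | 212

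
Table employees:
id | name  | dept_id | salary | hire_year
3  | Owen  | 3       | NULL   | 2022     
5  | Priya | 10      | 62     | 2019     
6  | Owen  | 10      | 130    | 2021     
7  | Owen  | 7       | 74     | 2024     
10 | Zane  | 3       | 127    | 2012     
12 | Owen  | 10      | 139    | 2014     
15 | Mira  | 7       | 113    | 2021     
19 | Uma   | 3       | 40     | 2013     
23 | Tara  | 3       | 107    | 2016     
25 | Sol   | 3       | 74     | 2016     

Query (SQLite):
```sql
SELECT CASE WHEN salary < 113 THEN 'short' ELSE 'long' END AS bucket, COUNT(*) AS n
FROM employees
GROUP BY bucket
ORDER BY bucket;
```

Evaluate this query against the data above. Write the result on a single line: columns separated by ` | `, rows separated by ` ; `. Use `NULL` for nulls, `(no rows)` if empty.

long | 5 ; short | 5

Bucket rows by salary < 113 → 'short' else 'long'; count each bucket.
NULL < 113 is unknown, so NULL salary falls into ELSE → 'long'.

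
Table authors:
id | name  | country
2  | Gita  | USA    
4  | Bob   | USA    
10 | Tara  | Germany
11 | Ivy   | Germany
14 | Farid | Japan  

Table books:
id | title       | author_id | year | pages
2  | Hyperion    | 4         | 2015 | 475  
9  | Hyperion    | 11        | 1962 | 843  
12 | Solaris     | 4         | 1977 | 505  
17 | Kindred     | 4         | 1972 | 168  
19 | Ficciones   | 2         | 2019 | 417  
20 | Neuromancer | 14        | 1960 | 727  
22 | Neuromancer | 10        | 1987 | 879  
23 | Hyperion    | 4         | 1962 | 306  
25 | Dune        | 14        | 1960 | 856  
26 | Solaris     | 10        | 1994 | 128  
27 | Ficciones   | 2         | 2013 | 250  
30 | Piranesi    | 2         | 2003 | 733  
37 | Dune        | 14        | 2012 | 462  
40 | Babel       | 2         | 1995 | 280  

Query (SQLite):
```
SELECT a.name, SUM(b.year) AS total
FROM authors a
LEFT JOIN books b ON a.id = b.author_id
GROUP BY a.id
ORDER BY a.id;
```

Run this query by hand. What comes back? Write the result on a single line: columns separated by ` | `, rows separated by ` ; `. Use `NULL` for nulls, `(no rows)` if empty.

LEFT JOIN keeps every authors row; unmatched ones get NULL for books columns.
Group by authors.id and compute SUM(b.year). SUM over an all-NULL group is NULL.
  2: ids {19, 27, 30, 40} → SUM(b.year)=8030
  4: ids {2, 12, 17, 23} → SUM(b.year)=7926
  10: ids {22, 26} → SUM(b.year)=3981
  11: ids {9} → SUM(b.year)=1962
  14: ids {20, 25, 37} → SUM(b.year)=5932

Gita | 8030 ; Bob | 7926 ; Tara | 3981 ; Ivy | 1962 ; Farid | 5932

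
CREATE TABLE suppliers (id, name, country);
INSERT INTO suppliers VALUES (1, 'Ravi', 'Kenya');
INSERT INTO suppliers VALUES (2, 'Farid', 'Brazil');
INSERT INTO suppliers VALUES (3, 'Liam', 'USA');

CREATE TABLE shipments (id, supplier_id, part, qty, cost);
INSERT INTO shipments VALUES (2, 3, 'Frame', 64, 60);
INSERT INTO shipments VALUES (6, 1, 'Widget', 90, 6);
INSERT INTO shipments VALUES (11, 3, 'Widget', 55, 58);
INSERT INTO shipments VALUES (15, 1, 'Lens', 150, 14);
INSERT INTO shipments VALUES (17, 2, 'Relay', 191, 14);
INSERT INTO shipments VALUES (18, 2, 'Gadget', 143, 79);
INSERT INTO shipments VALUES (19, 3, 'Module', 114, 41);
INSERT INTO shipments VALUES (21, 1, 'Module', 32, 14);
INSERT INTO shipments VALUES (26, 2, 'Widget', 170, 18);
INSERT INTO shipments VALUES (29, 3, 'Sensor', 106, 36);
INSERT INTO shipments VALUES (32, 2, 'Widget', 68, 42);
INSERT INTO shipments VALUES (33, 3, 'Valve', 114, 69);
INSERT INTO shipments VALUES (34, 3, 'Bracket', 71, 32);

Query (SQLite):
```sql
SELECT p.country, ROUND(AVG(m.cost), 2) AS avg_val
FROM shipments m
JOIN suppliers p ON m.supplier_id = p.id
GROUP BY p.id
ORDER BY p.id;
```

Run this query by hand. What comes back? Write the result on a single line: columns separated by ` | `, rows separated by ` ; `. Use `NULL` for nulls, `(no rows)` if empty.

Join each shipments row to its suppliers via supplier_id.
Group joined rows by suppliers.id; compute ROUND(AVG(m.cost), 2) per group.
  1: ids {6, 15, 21} → ROUND(AVG(m.cost), 2)=11.33
  2: ids {17, 18, 26, 32} → ROUND(AVG(m.cost), 2)=38.25
  3: ids {2, 11, 19, 29, 33, 34} → ROUND(AVG(m.cost), 2)=49.33

Kenya | 11.33 ; Brazil | 38.25 ; USA | 49.33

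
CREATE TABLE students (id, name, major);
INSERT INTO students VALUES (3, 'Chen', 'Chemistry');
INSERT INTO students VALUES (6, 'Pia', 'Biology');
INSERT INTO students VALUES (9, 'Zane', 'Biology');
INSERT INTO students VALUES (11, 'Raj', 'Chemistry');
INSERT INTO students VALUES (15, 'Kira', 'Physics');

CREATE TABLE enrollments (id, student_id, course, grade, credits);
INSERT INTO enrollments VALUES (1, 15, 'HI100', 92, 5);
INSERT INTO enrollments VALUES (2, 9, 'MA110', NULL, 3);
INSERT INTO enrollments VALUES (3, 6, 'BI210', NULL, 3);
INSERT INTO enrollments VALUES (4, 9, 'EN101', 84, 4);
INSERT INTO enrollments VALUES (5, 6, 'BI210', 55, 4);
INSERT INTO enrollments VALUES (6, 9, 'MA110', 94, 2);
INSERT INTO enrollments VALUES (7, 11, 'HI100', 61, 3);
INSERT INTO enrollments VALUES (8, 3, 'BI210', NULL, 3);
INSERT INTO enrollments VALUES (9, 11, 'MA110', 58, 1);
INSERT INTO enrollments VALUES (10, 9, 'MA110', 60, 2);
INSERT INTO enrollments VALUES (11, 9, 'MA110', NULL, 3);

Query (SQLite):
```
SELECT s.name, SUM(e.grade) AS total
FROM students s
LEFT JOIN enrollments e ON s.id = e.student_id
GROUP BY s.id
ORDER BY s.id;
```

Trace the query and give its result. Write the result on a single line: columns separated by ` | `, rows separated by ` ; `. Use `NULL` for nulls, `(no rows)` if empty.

Chen | NULL ; Pia | 55 ; Zane | 238 ; Raj | 119 ; Kira | 92

LEFT JOIN keeps every students row; unmatched ones get NULL for enrollments columns.
Group by students.id and compute SUM(e.grade). SUM over an all-NULL group is NULL.
  3: ids {8} → SUM(e.grade)=NULL
  6: ids {3, 5} → SUM(e.grade)=55
  9: ids {2, 4, 6, 10, 11} → SUM(e.grade)=238
  11: ids {7, 9} → SUM(e.grade)=119
  15: ids {1} → SUM(e.grade)=92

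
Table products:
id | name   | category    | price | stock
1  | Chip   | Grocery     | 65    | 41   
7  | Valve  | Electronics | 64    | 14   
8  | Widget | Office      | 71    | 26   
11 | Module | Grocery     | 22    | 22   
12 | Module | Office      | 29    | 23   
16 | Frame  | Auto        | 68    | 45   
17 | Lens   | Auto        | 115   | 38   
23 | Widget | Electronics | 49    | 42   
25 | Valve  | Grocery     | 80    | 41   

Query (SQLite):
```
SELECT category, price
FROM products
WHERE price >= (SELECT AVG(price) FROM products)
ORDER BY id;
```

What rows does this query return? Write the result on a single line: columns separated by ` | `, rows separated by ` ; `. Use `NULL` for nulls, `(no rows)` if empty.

Grocery | 65 ; Electronics | 64 ; Office | 71 ; Auto | 68 ; Auto | 115 ; Grocery | 80

Scalar subquery: AVG(price) over all products rows = 62.555556 (≈; comparison uses full precision).
Keep rows where price >= that value.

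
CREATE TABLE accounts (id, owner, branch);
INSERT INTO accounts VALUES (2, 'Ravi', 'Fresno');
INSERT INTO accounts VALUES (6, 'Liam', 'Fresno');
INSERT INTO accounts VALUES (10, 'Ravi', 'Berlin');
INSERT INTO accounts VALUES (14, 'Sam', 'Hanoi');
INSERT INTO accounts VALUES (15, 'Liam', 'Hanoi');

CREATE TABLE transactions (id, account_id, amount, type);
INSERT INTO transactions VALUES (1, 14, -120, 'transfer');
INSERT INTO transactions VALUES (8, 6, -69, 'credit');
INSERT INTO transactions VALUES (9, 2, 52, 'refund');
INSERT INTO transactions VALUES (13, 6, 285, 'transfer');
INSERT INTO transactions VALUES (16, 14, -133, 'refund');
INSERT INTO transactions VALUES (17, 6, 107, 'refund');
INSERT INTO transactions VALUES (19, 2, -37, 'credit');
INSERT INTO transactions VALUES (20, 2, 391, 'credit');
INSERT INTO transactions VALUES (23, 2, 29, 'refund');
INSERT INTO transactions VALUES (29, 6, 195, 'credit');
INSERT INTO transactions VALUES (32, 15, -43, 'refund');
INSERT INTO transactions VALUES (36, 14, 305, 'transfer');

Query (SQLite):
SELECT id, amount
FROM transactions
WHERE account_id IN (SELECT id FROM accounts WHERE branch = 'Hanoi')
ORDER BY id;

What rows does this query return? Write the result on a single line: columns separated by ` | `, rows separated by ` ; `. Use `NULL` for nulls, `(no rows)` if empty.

1 | -120 ; 16 | -133 ; 32 | -43 ; 36 | 305

Inner query: accounts.id where branch = 'Hanoi'.
Outer: keep transactions rows whose account_id is in that set.
Inner query → {14, 15}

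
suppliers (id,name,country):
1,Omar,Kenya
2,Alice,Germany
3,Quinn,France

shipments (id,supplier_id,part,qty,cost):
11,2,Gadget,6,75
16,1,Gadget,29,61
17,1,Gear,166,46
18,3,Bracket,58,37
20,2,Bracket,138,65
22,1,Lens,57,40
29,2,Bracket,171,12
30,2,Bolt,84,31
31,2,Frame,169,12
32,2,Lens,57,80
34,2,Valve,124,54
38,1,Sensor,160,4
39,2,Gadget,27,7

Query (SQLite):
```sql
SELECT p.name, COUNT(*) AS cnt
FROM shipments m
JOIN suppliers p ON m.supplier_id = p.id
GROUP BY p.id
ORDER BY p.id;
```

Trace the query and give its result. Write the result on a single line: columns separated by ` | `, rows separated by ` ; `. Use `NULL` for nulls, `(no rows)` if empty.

Join each shipments row to its suppliers via supplier_id.
Group joined rows by suppliers.id; compute COUNT(*) per group.
  1: ids {16, 17, 22, 38} → COUNT(*)=4
  2: ids {11, 20, 29, 30, 31, 32, 34, 39} → COUNT(*)=8
  3: ids {18} → COUNT(*)=1

Omar | 4 ; Alice | 8 ; Quinn | 1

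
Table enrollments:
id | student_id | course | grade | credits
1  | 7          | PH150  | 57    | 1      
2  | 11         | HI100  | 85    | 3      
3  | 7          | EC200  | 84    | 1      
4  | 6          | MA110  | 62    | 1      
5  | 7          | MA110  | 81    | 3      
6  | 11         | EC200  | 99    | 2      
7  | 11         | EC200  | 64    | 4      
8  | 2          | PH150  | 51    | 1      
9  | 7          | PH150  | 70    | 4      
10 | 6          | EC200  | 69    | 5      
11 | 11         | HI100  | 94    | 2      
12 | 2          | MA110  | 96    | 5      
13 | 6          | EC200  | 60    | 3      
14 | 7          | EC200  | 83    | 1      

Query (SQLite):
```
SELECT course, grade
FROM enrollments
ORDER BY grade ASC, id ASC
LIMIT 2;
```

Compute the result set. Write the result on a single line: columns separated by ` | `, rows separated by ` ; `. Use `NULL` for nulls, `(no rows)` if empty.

PH150 | 51 ; PH150 | 57

Sort by grade asc, tiebreak id asc: (51, id=8), (57, id=1), (60, id=13), (62, id=4), (64, id=7) …. Take first 2.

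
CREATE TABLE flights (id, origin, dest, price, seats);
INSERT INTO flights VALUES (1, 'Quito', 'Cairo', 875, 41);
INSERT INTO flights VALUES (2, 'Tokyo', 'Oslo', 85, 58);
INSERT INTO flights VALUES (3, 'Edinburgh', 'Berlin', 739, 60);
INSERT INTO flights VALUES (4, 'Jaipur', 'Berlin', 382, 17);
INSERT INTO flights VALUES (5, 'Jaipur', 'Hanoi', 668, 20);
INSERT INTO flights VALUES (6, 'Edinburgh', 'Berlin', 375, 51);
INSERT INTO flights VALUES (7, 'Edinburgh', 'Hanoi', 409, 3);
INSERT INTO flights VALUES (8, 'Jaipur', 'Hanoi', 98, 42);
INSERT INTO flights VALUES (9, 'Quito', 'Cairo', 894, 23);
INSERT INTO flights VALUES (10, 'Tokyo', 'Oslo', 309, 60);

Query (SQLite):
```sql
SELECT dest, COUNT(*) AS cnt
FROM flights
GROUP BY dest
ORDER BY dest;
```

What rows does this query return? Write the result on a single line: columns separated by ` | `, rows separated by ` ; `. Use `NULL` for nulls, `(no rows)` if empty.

Berlin | 3 ; Cairo | 2 ; Hanoi | 3 ; Oslo | 2

Partition flights by dest; compute COUNT(*) within each group.
  Berlin: ids {3, 4, 6} → COUNT(*)=3
  Cairo: ids {1, 9} → COUNT(*)=2
  Hanoi: ids {5, 7, 8} → COUNT(*)=3
  Oslo: ids {2, 10} → COUNT(*)=2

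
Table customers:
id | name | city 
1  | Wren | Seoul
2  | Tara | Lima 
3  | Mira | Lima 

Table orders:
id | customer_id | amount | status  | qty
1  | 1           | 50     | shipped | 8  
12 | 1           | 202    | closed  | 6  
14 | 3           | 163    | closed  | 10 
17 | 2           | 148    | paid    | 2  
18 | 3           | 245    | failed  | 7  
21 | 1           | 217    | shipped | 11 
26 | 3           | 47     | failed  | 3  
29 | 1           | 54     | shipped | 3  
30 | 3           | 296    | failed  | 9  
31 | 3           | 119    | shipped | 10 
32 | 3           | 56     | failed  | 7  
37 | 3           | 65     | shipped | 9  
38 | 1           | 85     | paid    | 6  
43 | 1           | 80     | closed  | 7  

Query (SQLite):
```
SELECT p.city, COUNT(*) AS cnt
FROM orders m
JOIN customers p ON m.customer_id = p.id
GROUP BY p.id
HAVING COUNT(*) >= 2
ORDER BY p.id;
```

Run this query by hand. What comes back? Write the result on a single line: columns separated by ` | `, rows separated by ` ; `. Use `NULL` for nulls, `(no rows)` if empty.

Join each orders row to its customers via customer_id.
Group joined rows by customers.id; compute COUNT(*) per group.
HAVING: keep groups with count ≥ 2.
  1: ids {1, 12, 21, 29, 38, 43} → COUNT(*)=6
  2: ids {17} → COUNT(*)=1
  3: ids {14, 18, 26, 30, 31, 32, 37} → COUNT(*)=7

Seoul | 6 ; Lima | 7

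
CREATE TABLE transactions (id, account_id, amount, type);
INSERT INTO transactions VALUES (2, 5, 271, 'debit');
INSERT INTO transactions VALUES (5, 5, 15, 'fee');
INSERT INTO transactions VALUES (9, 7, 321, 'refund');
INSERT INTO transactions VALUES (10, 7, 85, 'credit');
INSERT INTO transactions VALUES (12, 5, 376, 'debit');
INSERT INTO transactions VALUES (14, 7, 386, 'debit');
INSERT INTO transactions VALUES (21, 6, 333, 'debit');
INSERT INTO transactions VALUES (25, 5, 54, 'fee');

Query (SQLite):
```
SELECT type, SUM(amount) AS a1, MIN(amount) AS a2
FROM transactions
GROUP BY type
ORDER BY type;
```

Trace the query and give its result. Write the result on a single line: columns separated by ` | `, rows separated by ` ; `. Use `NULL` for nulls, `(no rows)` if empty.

Group transactions by type.
Per group compute: SUM(amount), MIN(amount).
  credit: ids {10} → SUM(amount)=85, MIN(amount)=85
  debit: ids {2, 12, 14, 21} → SUM(amount)=1366, MIN(amount)=271
  fee: ids {5, 25} → SUM(amount)=69, MIN(amount)=15
  refund: ids {9} → SUM(amount)=321, MIN(amount)=321

credit | 85 | 85 ; debit | 1366 | 271 ; fee | 69 | 15 ; refund | 321 | 321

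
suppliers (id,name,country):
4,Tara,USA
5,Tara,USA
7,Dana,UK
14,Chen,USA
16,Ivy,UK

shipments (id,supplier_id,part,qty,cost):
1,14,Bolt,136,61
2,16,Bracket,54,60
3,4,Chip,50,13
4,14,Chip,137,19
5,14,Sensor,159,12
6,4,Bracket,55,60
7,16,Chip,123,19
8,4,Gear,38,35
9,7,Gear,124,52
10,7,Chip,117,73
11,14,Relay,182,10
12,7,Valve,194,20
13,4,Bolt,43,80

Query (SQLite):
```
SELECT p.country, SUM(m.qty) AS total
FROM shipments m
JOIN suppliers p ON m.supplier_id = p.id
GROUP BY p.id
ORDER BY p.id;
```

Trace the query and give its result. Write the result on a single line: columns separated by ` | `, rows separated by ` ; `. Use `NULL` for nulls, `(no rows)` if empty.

Join each shipments row to its suppliers via supplier_id.
Group joined rows by suppliers.id; compute SUM(m.qty) per group.
  4: ids {3, 6, 8, 13} → SUM(m.qty)=186
  7: ids {9, 10, 12} → SUM(m.qty)=435
  14: ids {1, 4, 5, 11} → SUM(m.qty)=614
  16: ids {2, 7} → SUM(m.qty)=177

USA | 186 ; UK | 435 ; USA | 614 ; UK | 177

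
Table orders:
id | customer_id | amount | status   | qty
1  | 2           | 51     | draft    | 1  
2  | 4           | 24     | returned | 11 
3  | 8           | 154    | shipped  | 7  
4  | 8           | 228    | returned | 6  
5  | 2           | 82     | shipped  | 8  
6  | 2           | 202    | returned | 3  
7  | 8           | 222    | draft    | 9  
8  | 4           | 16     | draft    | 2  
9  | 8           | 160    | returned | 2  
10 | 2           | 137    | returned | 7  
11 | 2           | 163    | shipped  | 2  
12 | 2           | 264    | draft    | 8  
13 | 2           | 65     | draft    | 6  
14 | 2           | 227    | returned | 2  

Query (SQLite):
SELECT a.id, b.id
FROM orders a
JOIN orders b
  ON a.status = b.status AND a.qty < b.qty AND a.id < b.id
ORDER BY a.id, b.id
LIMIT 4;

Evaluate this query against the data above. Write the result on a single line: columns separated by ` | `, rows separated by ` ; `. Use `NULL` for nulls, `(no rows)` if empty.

1 | 7 ; 1 | 8 ; 1 | 12 ; 1 | 13

Pairs (a,b) with same status, a.qty < b.qty, a.id < b.id.
status groups: draft:{1,7,8,12,13} returned:{2,4,6,9,10,14} shipped:{3,5,11}
Ordered by (a.id, b.id); first 4.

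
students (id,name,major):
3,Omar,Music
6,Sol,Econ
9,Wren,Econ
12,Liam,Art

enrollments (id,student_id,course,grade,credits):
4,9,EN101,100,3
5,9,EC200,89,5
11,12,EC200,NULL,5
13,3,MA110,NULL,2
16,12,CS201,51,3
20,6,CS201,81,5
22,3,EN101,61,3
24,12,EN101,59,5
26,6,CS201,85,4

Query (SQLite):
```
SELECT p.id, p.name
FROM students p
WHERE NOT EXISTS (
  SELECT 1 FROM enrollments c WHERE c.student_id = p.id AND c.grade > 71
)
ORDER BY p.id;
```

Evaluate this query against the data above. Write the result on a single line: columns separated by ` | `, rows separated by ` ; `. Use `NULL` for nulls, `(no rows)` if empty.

3 | Omar ; 12 | Liam

For each students row, check whether any enrollments with matching student_id has grade > 71.
Keep rows where that is false.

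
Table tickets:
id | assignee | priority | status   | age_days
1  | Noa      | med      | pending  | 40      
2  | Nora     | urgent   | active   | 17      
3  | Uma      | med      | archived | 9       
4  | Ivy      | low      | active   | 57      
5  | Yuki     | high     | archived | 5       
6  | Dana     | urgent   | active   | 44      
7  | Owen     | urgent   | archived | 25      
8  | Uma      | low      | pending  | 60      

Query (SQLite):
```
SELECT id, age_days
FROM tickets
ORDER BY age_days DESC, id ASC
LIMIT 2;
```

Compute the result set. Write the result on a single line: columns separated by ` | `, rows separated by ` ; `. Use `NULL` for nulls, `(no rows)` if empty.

8 | 60 ; 4 | 57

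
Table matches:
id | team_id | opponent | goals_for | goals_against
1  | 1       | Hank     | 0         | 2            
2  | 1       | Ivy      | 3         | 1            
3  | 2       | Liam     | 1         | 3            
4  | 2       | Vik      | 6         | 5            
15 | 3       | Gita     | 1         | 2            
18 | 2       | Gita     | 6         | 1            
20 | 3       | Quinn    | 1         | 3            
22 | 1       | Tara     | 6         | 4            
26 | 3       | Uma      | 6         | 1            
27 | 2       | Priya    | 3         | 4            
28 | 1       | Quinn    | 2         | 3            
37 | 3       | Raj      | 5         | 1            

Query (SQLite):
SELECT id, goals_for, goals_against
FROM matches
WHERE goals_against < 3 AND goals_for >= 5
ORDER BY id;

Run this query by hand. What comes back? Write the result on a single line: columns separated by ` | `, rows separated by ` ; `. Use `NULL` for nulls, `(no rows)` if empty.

18 | 6 | 1 ; 26 | 6 | 1 ; 37 | 5 | 1

goals_against < 3: ids {1, 2, 15, 18, 26, 37}
goals_for >= 5: ids {4, 18, 22, 26, 37}
Combine with AND.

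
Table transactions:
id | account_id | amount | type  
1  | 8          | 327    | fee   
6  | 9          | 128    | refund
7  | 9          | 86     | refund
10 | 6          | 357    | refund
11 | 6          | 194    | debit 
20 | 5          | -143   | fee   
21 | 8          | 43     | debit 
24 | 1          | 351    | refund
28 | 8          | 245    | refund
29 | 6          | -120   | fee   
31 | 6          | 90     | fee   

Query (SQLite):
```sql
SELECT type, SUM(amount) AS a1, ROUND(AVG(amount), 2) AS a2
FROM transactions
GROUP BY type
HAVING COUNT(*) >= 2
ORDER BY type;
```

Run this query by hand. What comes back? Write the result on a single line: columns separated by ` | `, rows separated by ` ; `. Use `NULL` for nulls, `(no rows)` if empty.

debit | 237 | 118.5 ; fee | 154 | 38.5 ; refund | 1167 | 233.4

Group transactions by type.
Per group compute: SUM(amount), ROUND(AVG(amount), 2).
HAVING: drop groups with fewer than 2 rows.
  debit: ids {11, 21} → SUM(amount)=237, ROUND(AVG(amount), 2)=118.5
  fee: ids {1, 20, 29, 31} → SUM(amount)=154, ROUND(AVG(amount), 2)=38.5
  refund: ids {6, 7, 10, 24, 28} → SUM(amount)=1167, ROUND(AVG(amount), 2)=233.4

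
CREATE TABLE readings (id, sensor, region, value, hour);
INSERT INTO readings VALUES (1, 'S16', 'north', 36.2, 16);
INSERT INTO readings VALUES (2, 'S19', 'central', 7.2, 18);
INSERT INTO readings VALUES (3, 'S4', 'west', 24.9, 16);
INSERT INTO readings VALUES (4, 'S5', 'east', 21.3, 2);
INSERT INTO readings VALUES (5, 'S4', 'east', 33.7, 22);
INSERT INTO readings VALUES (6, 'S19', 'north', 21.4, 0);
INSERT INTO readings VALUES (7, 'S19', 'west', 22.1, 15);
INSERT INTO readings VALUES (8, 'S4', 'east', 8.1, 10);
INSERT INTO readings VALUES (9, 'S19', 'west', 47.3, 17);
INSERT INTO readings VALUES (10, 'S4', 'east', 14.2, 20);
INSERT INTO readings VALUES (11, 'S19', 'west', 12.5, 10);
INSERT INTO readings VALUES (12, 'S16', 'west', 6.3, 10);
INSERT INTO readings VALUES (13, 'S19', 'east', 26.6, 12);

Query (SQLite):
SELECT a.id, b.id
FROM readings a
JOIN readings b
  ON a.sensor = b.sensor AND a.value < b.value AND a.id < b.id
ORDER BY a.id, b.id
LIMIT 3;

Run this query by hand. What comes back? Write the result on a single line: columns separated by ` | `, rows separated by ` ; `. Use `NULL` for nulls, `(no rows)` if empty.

Pairs (a,b) with same sensor, a.value < b.value, a.id < b.id.
sensor groups: S16:{1,12} S19:{2,6,7,9,11,13} S4:{3,5,8,10} S5:{4}
Ordered by (a.id, b.id); first 3.

2 | 6 ; 2 | 7 ; 2 | 9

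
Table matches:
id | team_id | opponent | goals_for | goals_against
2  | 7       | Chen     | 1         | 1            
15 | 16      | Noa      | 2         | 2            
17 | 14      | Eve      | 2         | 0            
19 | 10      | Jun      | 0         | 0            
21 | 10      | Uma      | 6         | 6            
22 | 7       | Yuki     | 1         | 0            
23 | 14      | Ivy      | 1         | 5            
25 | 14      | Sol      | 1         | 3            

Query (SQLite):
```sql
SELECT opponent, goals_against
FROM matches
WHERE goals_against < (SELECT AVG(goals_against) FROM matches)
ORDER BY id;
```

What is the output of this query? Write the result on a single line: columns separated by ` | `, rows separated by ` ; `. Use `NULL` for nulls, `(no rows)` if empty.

Chen | 1 ; Noa | 2 ; Eve | 0 ; Jun | 0 ; Yuki | 0

Scalar subquery: AVG(goals_against) over all matches rows = 2.125.
Keep rows where goals_against < that value.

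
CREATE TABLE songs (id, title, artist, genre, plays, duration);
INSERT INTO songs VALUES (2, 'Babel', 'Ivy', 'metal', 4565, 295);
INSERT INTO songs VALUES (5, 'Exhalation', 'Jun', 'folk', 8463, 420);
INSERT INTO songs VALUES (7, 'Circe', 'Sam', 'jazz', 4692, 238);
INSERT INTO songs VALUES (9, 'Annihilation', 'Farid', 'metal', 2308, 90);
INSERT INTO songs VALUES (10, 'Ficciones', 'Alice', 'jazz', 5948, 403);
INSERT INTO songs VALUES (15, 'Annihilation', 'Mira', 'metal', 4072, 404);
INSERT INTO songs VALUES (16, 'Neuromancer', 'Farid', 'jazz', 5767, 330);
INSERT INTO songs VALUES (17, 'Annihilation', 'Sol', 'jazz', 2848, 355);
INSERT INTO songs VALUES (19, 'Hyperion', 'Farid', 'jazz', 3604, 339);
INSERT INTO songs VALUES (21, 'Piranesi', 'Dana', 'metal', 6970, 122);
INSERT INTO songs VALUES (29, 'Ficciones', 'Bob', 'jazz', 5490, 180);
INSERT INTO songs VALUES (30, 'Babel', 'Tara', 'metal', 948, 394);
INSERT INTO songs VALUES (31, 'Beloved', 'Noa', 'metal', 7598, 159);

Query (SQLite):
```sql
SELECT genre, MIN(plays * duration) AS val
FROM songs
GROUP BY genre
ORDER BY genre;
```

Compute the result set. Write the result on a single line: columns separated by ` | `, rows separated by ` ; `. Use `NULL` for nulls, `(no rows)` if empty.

folk | 3554460 ; jazz | 988200 ; metal | 207720

For each row compute plays * duration.
Group by genre; take MIN of the expression per group.
  folk: ids {5} → MIN(plays * duration)=3554460
  jazz: ids {7, 10, 16, 17, 19, 29} → MIN(plays * duration)=988200
  metal: ids {2, 9, 15, 21, 30, 31} → MIN(plays * duration)=207720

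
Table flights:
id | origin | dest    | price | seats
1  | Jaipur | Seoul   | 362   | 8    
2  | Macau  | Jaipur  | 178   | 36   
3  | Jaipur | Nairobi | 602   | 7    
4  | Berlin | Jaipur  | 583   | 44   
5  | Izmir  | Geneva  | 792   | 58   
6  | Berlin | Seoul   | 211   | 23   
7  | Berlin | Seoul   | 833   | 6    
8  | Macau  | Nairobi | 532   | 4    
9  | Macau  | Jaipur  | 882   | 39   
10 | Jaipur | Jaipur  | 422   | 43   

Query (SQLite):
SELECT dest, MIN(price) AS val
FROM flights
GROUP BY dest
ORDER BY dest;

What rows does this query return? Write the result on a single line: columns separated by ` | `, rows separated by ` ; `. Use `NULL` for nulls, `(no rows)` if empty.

Partition flights by dest; compute MIN(price) within each group.
  Geneva: ids {5} → MIN(price)=792
  Jaipur: ids {2, 4, 9, 10} → MIN(price)=178
  Nairobi: ids {3, 8} → MIN(price)=532
  Seoul: ids {1, 6, 7} → MIN(price)=211

Geneva | 792 ; Jaipur | 178 ; Nairobi | 532 ; Seoul | 211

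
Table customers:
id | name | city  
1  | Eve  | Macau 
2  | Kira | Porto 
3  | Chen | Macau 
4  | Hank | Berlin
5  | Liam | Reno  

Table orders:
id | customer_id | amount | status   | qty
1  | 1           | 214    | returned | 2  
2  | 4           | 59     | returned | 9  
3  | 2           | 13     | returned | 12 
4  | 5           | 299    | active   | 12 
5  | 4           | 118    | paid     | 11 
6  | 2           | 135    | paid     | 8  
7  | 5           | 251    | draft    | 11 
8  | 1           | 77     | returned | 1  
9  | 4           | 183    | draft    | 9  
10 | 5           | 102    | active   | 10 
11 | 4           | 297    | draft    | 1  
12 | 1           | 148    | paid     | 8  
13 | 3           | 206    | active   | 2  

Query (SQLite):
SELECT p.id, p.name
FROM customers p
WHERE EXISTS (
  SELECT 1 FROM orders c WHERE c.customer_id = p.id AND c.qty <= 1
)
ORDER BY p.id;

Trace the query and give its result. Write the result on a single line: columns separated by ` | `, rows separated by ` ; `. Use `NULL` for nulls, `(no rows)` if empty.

1 | Eve ; 4 | Hank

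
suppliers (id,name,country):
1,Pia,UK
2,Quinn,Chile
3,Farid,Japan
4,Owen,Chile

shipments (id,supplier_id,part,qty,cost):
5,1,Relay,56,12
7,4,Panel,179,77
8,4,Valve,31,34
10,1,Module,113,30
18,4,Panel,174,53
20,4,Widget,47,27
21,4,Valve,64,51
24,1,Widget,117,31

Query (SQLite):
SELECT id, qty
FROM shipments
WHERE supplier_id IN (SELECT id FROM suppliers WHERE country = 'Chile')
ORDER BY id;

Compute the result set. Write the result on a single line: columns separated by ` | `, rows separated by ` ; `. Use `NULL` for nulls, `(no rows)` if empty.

7 | 179 ; 8 | 31 ; 18 | 174 ; 20 | 47 ; 21 | 64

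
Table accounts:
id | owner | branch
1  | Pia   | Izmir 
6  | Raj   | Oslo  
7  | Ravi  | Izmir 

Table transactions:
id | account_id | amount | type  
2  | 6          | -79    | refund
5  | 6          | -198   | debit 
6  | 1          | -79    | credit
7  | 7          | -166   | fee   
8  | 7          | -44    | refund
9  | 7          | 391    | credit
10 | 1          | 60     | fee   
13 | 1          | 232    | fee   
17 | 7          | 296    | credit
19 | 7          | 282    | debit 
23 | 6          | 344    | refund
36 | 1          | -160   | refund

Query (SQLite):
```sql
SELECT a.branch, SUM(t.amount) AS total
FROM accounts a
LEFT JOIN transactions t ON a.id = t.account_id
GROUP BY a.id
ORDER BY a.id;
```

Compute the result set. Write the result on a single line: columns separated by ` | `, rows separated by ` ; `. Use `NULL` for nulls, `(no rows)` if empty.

Izmir | 53 ; Oslo | 67 ; Izmir | 759

LEFT JOIN keeps every accounts row; unmatched ones get NULL for transactions columns.
Group by accounts.id and compute SUM(t.amount). SUM over an all-NULL group is NULL.
  1: ids {6, 10, 13, 36} → SUM(t.amount)=53
  6: ids {2, 5, 23} → SUM(t.amount)=67
  7: ids {7, 8, 9, 17, 19} → SUM(t.amount)=759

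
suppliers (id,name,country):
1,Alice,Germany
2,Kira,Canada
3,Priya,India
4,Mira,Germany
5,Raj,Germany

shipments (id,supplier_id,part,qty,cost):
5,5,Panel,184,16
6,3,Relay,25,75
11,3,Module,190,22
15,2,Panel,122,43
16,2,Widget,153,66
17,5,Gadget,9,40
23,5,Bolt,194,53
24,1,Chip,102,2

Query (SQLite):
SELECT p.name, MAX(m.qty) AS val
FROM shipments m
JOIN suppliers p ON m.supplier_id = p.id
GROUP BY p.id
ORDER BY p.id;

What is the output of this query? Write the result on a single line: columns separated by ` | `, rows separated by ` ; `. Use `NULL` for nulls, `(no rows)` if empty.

Alice | 102 ; Kira | 153 ; Priya | 190 ; Raj | 194

Join each shipments row to its suppliers via supplier_id.
Group joined rows by suppliers.id; compute MAX(m.qty) per group.
  1: ids {24} → MAX(m.qty)=102
  2: ids {15, 16} → MAX(m.qty)=153
  3: ids {6, 11} → MAX(m.qty)=190
  5: ids {5, 17, 23} → MAX(m.qty)=194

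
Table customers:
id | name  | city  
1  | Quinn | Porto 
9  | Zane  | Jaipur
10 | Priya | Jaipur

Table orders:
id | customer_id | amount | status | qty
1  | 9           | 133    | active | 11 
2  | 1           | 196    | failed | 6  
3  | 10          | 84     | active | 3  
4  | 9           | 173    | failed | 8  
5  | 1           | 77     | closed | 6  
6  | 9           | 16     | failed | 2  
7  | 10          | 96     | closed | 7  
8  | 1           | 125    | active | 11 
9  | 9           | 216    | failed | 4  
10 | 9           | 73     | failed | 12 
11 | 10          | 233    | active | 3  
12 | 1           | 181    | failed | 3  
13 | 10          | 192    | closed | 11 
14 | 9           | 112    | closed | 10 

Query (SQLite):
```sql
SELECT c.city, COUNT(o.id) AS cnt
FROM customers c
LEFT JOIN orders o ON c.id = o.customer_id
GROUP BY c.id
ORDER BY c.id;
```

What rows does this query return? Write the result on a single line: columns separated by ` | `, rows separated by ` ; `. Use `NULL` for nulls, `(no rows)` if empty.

LEFT JOIN keeps every customers row; unmatched ones get NULL for orders columns.
Group by customers.id and compute COUNT(o.id). COUNT(col) of an all-NULL group is 0.
  1: ids {2, 5, 8, 12} → COUNT(o.id)=4
  9: ids {1, 4, 6, 9, 10, 14} → COUNT(o.id)=6
  10: ids {3, 7, 11, 13} → COUNT(o.id)=4

Porto | 4 ; Jaipur | 6 ; Jaipur | 4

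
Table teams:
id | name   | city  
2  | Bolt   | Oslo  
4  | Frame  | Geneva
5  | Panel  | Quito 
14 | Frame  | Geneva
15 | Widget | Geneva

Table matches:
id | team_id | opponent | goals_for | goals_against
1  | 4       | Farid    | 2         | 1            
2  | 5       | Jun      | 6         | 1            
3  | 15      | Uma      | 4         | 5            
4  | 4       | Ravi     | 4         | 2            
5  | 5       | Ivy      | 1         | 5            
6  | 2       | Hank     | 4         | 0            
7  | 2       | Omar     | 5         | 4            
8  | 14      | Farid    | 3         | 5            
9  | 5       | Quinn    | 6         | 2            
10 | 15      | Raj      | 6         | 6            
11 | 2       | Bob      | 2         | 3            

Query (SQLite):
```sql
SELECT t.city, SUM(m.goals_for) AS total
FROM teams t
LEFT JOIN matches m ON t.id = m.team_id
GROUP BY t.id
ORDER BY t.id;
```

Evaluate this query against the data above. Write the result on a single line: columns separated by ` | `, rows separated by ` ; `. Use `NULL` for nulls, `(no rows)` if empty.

LEFT JOIN keeps every teams row; unmatched ones get NULL for matches columns.
Group by teams.id and compute SUM(m.goals_for). SUM over an all-NULL group is NULL.
  2: ids {6, 7, 11} → SUM(m.goals_for)=11
  4: ids {1, 4} → SUM(m.goals_for)=6
  5: ids {2, 5, 9} → SUM(m.goals_for)=13
  14: ids {8} → SUM(m.goals_for)=3
  15: ids {3, 10} → SUM(m.goals_for)=10

Oslo | 11 ; Geneva | 6 ; Quito | 13 ; Geneva | 3 ; Geneva | 10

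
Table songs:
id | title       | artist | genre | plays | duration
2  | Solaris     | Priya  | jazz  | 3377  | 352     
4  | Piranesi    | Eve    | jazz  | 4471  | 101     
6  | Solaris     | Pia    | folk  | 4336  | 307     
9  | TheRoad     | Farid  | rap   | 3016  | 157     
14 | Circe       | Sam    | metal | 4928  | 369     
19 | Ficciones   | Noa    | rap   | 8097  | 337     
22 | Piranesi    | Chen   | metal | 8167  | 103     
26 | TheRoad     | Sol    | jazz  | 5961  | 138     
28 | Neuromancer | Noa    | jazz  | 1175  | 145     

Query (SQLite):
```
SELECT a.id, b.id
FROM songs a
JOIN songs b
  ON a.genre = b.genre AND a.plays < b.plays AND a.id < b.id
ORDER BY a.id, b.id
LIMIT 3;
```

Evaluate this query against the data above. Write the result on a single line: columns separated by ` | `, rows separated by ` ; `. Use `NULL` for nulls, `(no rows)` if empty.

2 | 4 ; 2 | 26 ; 4 | 26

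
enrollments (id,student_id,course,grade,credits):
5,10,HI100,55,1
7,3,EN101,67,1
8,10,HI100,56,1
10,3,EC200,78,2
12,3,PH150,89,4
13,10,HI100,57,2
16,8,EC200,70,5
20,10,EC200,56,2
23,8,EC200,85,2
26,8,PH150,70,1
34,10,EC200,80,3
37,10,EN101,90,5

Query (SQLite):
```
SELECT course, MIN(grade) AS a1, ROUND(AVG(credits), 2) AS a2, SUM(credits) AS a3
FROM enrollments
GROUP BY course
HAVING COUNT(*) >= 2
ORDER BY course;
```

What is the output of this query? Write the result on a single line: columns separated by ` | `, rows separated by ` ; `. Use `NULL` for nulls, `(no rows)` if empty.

EC200 | 56 | 2.8 | 14 ; EN101 | 67 | 3 | 6 ; HI100 | 55 | 1.33 | 4 ; PH150 | 70 | 2.5 | 5

Group enrollments by course.
Per group compute: MIN(grade), ROUND(AVG(credits), 2), SUM(credits).
HAVING: drop groups with fewer than 2 rows.
  EC200: ids {10, 16, 20, 23, 34} → MIN(grade)=56, ROUND(AVG(credits), 2)=2.8, SUM(credits)=14
  EN101: ids {7, 37} → MIN(grade)=67, ROUND(AVG(credits), 2)=3, SUM(credits)=6
  HI100: ids {5, 8, 13} → MIN(grade)=55, ROUND(AVG(credits), 2)=1.33, SUM(credits)=4
  PH150: ids {12, 26} → MIN(grade)=70, ROUND(AVG(credits), 2)=2.5, SUM(credits)=5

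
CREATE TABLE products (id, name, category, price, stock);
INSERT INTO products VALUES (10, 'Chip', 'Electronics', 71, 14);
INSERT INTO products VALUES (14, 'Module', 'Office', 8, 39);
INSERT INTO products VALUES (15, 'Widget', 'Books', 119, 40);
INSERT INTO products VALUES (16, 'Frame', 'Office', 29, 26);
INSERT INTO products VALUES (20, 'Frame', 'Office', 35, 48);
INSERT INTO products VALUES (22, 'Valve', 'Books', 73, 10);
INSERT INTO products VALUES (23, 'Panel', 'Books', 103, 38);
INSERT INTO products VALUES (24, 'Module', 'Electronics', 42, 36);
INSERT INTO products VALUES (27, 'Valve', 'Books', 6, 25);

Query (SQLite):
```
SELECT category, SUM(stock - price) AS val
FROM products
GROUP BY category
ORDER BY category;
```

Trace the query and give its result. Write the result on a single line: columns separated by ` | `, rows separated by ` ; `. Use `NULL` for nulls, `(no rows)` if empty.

Books | -188 ; Electronics | -63 ; Office | 41

For each row compute stock - price.
Group by category; take SUM of the expression per group.
  Books: ids {15, 22, 23, 27} → SUM(stock - price)=-188
  Electronics: ids {10, 24} → SUM(stock - price)=-63
  Office: ids {14, 16, 20} → SUM(stock - price)=41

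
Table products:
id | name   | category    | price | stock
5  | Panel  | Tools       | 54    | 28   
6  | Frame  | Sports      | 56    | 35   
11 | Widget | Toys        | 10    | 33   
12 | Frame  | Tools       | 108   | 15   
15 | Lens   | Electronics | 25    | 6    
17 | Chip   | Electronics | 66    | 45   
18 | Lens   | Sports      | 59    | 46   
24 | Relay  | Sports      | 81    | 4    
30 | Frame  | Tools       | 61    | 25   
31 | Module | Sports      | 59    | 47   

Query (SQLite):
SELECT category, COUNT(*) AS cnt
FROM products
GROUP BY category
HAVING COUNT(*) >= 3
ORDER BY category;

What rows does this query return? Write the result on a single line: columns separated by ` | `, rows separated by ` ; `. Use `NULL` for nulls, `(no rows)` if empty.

Partition products by category; compute COUNT(*) within each group.
HAVING: keep groups with count ≥ 3.
  Electronics: ids {15, 17} → COUNT(*)=2
  Sports: ids {6, 18, 24, 31} → COUNT(*)=4
  Tools: ids {5, 12, 30} → COUNT(*)=3
  Toys: ids {11} → COUNT(*)=1

Sports | 4 ; Tools | 3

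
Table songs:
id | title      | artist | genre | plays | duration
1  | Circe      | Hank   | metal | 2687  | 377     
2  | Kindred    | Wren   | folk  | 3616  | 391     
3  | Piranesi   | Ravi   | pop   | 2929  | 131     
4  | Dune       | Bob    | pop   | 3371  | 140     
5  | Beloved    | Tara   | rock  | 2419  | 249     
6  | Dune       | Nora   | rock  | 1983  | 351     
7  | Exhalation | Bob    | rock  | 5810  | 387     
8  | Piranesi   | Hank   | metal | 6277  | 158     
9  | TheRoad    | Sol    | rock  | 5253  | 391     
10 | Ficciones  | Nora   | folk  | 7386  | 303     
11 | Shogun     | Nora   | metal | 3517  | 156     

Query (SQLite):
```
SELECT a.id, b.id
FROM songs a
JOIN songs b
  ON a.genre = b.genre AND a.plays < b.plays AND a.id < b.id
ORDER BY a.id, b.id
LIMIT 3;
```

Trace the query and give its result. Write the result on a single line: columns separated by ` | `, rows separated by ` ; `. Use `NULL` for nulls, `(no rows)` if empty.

1 | 8 ; 1 | 11 ; 2 | 10

Pairs (a,b) with same genre, a.plays < b.plays, a.id < b.id.
genre groups: folk:{2,10} metal:{1,8,11} pop:{3,4} rock:{5,6,7,9}
Ordered by (a.id, b.id); first 3.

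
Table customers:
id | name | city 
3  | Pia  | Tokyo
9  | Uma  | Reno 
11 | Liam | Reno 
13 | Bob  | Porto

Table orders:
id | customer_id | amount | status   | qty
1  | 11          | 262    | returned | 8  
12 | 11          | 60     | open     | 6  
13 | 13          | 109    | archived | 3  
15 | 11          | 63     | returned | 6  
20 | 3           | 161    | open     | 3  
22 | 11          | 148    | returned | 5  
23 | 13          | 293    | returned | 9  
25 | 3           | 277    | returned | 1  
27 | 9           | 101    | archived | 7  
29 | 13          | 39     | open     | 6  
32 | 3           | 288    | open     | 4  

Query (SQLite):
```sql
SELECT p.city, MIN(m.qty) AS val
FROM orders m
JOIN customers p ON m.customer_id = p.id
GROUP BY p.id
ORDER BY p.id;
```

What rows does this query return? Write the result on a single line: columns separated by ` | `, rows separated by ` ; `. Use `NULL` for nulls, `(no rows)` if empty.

Tokyo | 1 ; Reno | 7 ; Reno | 5 ; Porto | 3

Join each orders row to its customers via customer_id.
Group joined rows by customers.id; compute MIN(m.qty) per group.
  3: ids {20, 25, 32} → MIN(m.qty)=1
  9: ids {27} → MIN(m.qty)=7
  11: ids {1, 12, 15, 22} → MIN(m.qty)=5
  13: ids {13, 23, 29} → MIN(m.qty)=3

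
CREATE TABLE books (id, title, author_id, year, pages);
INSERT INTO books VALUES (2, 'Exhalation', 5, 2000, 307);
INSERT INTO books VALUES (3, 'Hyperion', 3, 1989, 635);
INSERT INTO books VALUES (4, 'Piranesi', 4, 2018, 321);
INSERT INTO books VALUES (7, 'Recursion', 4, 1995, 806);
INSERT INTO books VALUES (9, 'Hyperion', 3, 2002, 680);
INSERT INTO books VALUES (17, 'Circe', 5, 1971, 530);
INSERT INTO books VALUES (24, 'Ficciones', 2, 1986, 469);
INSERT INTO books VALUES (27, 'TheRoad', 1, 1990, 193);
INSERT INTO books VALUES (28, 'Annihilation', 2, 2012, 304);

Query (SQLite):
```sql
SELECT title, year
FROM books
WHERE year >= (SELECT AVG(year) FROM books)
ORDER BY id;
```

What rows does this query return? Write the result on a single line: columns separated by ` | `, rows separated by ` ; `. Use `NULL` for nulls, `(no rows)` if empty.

Exhalation | 2000 ; Piranesi | 2018 ; Hyperion | 2002 ; Annihilation | 2012

Scalar subquery: AVG(year) over all books rows = 1995.888889 (≈; comparison uses full precision).
Keep rows where year >= that value.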